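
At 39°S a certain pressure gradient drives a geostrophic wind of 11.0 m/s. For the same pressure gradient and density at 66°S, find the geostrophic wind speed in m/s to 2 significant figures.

7.6 m/s

With the same pressure gradient and density, V_g ∝ 1/f ∝ 1/sin φ.
V₂ = V₁ · sin φ₁ / sin φ₂ = 11.0 × sin 39° / sin 66°
V₂ = 11.0 × 0.6293/0.9135 = 7.6 m/s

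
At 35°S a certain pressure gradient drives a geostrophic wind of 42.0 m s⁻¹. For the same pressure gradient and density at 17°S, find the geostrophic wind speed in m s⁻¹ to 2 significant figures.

82 m s⁻¹

With the same pressure gradient and density, V_g ∝ 1/f ∝ 1/sin φ.
V₂ = V₁ · sin φ₁ / sin φ₂ = 42.0 × sin 35° / sin 17°
V₂ = 42.0 × 0.5736/0.2924 = 82 m s⁻¹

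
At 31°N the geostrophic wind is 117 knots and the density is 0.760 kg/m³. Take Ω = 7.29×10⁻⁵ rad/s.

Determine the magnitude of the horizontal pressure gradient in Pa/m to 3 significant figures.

Coriolis parameter at 31°N:
f = 2Ω sin φ = 2 × 7.29×10⁻⁵ × sin 31° = 7.51×10⁻⁵ s⁻¹
Wind speed in SI: 117 knots = 60.2 m/s
Geostrophic balance rearranged: |∂P/∂n| = f ρ V_g
|∂P/∂n| = 7.51×10⁻⁵ × 0.760 × 60.2 = 3.44×10⁻³ Pa/m

3.44×10⁻³ Pa/m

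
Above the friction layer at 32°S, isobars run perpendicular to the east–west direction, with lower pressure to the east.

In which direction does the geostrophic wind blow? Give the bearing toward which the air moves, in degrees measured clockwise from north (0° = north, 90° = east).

The pressure-gradient force points toward the east (bearing 090°).
Geostrophic balance: in the Southern Hemisphere the Coriolis force deflects motion to the left, so the geostrophic wind blows 90° to the left of the pressure-gradient force (low pressure on the right).
Rotating 090° by 90° counterclockwise gives 000° — the wind blows toward the north.

000°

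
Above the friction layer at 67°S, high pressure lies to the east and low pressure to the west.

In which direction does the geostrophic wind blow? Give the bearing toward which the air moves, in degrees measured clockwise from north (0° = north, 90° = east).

180°

The pressure-gradient force points toward the west (bearing 270°).
Geostrophic balance: in the Southern Hemisphere the Coriolis force deflects motion to the left, so the geostrophic wind blows 90° to the left of the pressure-gradient force (low pressure on the right).
Rotating 270° by 90° counterclockwise gives 180° — the wind blows toward the south.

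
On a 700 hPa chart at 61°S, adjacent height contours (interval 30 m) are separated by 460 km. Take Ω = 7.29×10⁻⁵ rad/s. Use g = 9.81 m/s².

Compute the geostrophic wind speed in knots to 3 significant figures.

9.75 knots

Coriolis parameter at 61°S:
f = 2Ω sin φ = 2 × 7.29×10⁻⁵ × sin 61° = 1.28×10⁻⁴ s⁻¹
Height gradient: |∂Z/∂n| = 30 m / 460000 m = 6.52×10⁻⁵
On a pressure surface, geostrophic balance gives V_g = (g/f)|∂Z/∂n|:
V_g = 9.81 × 6.52×10⁻⁵ / 1.28×10⁻⁴ = 5.02 m/s
Converting: 5.02 m/s × 1.944 = 9.75 knots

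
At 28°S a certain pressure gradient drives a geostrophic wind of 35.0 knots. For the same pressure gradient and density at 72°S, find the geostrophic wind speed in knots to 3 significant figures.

With the same pressure gradient and density, V_g ∝ 1/f ∝ 1/sin φ.
V₂ = V₁ · sin φ₁ / sin φ₂ = 35.0 × sin 28° / sin 72°
V₂ = 35.0 × 0.4695/0.9511 = 17.3 knots

17.3 knots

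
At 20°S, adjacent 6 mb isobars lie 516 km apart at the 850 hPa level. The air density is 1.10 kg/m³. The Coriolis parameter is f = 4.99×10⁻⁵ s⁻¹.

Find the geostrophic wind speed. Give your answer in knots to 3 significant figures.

41.2 knots

Pressure gradient: |∂P/∂n| = 600 Pa / 516000 m = 1.16×10⁻³ Pa/m
Geostrophic balance (pressure-gradient force = Coriolis force):
V_g = (1/(fρ)) |∂P/∂n| = 1.16×10⁻³ / (4.99×10⁻⁵ × 1.10) = 21.2 m/s
Converting: 21.2 m/s × 1.944 = 41.2 knots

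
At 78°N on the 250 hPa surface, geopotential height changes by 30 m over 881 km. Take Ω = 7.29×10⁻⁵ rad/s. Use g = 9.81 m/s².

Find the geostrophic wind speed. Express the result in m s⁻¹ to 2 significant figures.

2.3 m s⁻¹

Coriolis parameter at 78°N:
f = 2Ω sin φ = 2 × 7.29×10⁻⁵ × sin 78° = 1.43×10⁻⁴ s⁻¹
Height gradient: |∂Z/∂n| = 30 m / 881000 m = 3.41×10⁻⁵
On a pressure surface, geostrophic balance gives V_g = (g/f)|∂Z/∂n|:
V_g = 9.81 × 3.41×10⁻⁵ / 1.43×10⁻⁴ = 2.34 m/s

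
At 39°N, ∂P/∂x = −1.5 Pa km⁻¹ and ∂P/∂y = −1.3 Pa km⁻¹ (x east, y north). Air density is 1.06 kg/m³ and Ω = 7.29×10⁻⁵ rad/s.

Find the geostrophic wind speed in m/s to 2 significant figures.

Coriolis parameter at 39°N:
f = 2Ω sin φ = 2 × 7.29×10⁻⁵ × sin 39° = 9.18×10⁻⁵ s⁻¹
Component geostrophic relations (x east, y north):
u_g = −(1/(fρ)) ∂P/∂y,  v_g = (1/(fρ)) ∂P/∂x
u_g = −(−1.3×10⁻³)/(9.18×10⁻⁵ × 1.06) = 13.4 m/s;  v_g = (−1.5×10⁻³)/(9.18×10⁻⁵ × 1.06) = −15.4 m/s
|V_g| = √(u_g² + v_g²) = 20.4 m/s

20 m/s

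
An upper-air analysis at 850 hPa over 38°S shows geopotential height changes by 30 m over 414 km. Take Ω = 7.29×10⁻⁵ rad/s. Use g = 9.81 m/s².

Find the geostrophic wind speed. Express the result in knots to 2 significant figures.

Coriolis parameter at 38°S:
f = 2Ω sin φ = 2 × 7.29×10⁻⁵ × sin 38° = 8.98×10⁻⁵ s⁻¹
Height gradient: |∂Z/∂n| = 30 m / 414000 m = 7.25×10⁻⁵
On a pressure surface, geostrophic balance gives V_g = (g/f)|∂Z/∂n|:
V_g = 9.81 × 7.25×10⁻⁵ / 8.98×10⁻⁵ = 7.92 m/s
Converting: 7.92 m/s × 1.944 = 15 knots

15 knots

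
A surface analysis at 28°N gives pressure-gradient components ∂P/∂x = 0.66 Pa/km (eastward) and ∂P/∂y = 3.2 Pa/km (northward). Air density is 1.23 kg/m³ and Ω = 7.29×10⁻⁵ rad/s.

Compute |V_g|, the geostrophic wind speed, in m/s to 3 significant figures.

Coriolis parameter at 28°N:
f = 2Ω sin φ = 2 × 7.29×10⁻⁵ × sin 28° = 6.84×10⁻⁵ s⁻¹
Component geostrophic relations (x east, y north):
u_g = −(1/(fρ)) ∂P/∂y,  v_g = (1/(fρ)) ∂P/∂x
u_g = −(3.2×10⁻³)/(6.84×10⁻⁵ × 1.23) = −38.0 m/s;  v_g = (0.66×10⁻³)/(6.84×10⁻⁵ × 1.23) = 7.84 m/s
|V_g| = √(u_g² + v_g²) = 38.8 m/s

38.8 m/s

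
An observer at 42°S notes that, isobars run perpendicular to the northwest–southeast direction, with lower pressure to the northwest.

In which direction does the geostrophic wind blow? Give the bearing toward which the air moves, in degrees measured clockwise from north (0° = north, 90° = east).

The pressure-gradient force points toward the northwest (bearing 315°).
Geostrophic balance: in the Southern Hemisphere the Coriolis force deflects motion to the left, so the geostrophic wind blows 90° to the left of the pressure-gradient force (low pressure on the right).
Rotating 315° by 90° counterclockwise gives 225° — the wind blows toward the southwest.

225°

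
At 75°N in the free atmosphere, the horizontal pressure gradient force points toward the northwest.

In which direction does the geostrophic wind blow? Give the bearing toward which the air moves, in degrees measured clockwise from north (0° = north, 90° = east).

The pressure-gradient force points toward the northwest (bearing 315°).
Geostrophic balance: in the Northern Hemisphere the Coriolis force deflects motion to the right, so the geostrophic wind blows 90° to the right of the pressure-gradient force (low pressure on the left).
Rotating 315° by 90° clockwise gives 045° — the wind blows toward the northeast.

045°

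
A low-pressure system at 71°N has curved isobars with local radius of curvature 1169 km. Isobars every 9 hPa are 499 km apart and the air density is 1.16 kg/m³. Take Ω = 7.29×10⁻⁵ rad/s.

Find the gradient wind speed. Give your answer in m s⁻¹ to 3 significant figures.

Coriolis parameter at 71°N:
f = 2Ω sin φ = 2 × 7.29×10⁻⁵ × sin 71° = 1.38×10⁻⁴ s⁻¹
Pressure gradient: |∂P/∂n| = 900 Pa / 499000 m = 1.80×10⁻³ Pa/m
Geostrophic speed: V_g = |∂P/∂n|/(fρ) = 1.80×10⁻³/(1.38×10⁻⁴ × 1.16) = 11.3 m/s
Around a low, centrifugal force acts outward with Coriolis, so pressure-gradient force balances both:
(1/ρ)|∂P/∂n| = fV + V²/R  →  V² + fR·V − fR·V_g = 0
With fR = 1.38×10⁻⁴ × 1169×10³ m = 161 m/s:
V = [−fR + √((fR)² + 4 fR V_g)]/2 = [−161 + √(161² + 4×161×11.3)]/2 = 10.6 m/s
Subgeostrophic (V < V_g = 11.3 m/s), as expected around a low.

10.6 m s⁻¹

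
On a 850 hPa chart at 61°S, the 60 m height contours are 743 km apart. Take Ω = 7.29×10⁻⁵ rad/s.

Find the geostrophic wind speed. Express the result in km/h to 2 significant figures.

Coriolis parameter at 61°S:
f = 2Ω sin φ = 2 × 7.29×10⁻⁵ × sin 61° = 1.28×10⁻⁴ s⁻¹
Height gradient: |∂Z/∂n| = 60 m / 743000 m = 8.08×10⁻⁵
On a pressure surface, geostrophic balance gives V_g = (g/f)|∂Z/∂n|:
V_g = 9.81 × 8.08×10⁻⁵ / 1.28×10⁻⁴ = 6.21 m/s
Converting: 6.21 m/s × 3.6 = 22 km/h

22 km/h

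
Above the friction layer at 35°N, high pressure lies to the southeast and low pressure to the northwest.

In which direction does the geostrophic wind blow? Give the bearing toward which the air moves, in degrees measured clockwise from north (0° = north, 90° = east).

The pressure-gradient force points toward the northwest (bearing 315°).
Geostrophic balance: in the Northern Hemisphere the Coriolis force deflects motion to the right, so the geostrophic wind blows 90° to the right of the pressure-gradient force (low pressure on the left).
Rotating 315° by 90° clockwise gives 045° — the wind blows toward the northeast.

045°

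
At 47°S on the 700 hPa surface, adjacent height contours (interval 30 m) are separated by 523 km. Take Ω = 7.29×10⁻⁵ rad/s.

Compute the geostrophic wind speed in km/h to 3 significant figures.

Coriolis parameter at 47°S:
f = 2Ω sin φ = 2 × 7.29×10⁻⁵ × sin 47° = 1.07×10⁻⁴ s⁻¹
Height gradient: |∂Z/∂n| = 30 m / 523000 m = 5.74×10⁻⁵
On a pressure surface, geostrophic balance gives V_g = (g/f)|∂Z/∂n|:
V_g = 9.81 × 5.74×10⁻⁵ / 1.07×10⁻⁴ = 5.28 m/s
Converting: 5.28 m/s × 3.6 = 19.0 km/h

19.0 km/h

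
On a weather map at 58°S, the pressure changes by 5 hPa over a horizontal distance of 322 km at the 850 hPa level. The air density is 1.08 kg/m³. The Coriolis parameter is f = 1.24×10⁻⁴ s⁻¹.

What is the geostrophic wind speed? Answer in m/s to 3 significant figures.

11.6 m/s

Pressure gradient: |∂P/∂n| = 500 Pa / 322000 m = 1.55×10⁻³ Pa/m
Geostrophic balance (pressure-gradient force = Coriolis force):
V_g = (1/(fρ)) |∂P/∂n| = 1.55×10⁻³ / (1.24×10⁻⁴ × 1.08) = 11.6 m/s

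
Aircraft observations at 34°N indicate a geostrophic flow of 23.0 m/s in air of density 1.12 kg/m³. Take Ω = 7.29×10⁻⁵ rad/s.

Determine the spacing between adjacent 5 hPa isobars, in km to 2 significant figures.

240 km

Coriolis parameter at 34°N:
f = 2Ω sin φ = 2 × 7.29×10⁻⁵ × sin 34° = 8.15×10⁻⁵ s⁻¹
Geostrophic balance rearranged: |∂P/∂n| = f ρ V_g
|∂P/∂n| = 8.15×10⁻⁵ × 1.12 × 23.0 = 2.10×10⁻³ Pa/m
Isobar spacing: Δn = ΔP/|∂P/∂n| = 500 Pa / 2.10×10⁻³ Pa/m = 238070 m ≈ 240 km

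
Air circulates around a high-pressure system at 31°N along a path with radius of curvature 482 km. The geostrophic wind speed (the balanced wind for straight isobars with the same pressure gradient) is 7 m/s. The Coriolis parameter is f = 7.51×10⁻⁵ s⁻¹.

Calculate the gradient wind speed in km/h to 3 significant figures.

Around a high, pressure-gradient force acts outward with centrifugal, so Coriolis balances both:
fV = (1/ρ)|∂P/∂n| + V²/R  →  V² − fR·V + fR·V_g = 0
With fR = 7.51×10⁻⁵ × 482×10³ m = 36.2 m/s:
V = [fR − √((fR)² − 4 fR V_g)]/2 = [36.2 − √(36.2² − 4×36.2×7)]/2 = 9.49 m/s
Supergeostrophic (V > V_g = 7 m/s), as expected around a high.
Converting: 9.49 m/s × 3.6 = 34.1 km/h

34.1 km/h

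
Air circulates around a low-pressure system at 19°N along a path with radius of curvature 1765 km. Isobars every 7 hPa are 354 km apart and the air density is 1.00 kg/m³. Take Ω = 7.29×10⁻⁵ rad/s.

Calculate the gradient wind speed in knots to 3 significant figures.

Coriolis parameter at 19°N:
f = 2Ω sin φ = 2 × 7.29×10⁻⁵ × sin 19° = 4.75×10⁻⁵ s⁻¹
Pressure gradient: |∂P/∂n| = 700 Pa / 354000 m = 1.98×10⁻³ Pa/m
Geostrophic speed: V_g = |∂P/∂n|/(fρ) = 1.98×10⁻³/(4.75×10⁻⁵ × 1.00) = 41.7 m/s
Around a low, centrifugal force acts outward with Coriolis, so pressure-gradient force balances both:
(1/ρ)|∂P/∂n| = fV + V²/R  →  V² + fR·V − fR·V_g = 0
With fR = 4.75×10⁻⁵ × 1765×10³ m = 83.8 m/s:
V = [−fR + √((fR)² + 4 fR V_g)]/2 = [−83.8 + √(83.8² + 4×83.8×41.7)]/2 = 30.5 m/s
Subgeostrophic (V < V_g = 41.7 m/s), as expected around a low.
Converting: 30.5 m/s × 1.944 = 59.3 knots

59.3 knots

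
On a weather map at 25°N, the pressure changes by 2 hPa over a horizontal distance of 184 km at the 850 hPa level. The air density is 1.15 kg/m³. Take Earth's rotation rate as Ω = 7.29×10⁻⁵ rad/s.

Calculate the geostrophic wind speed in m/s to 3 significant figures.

Coriolis parameter at 25°N:
f = 2Ω sin φ = 2 × 7.29×10⁻⁵ × sin 25° = 6.16×10⁻⁵ s⁻¹
Pressure gradient: |∂P/∂n| = 200 Pa / 184000 m = 1.09×10⁻³ Pa/m
Geostrophic balance (pressure-gradient force = Coriolis force):
V_g = (1/(fρ)) |∂P/∂n| = 1.09×10⁻³ / (6.16×10⁻⁵ × 1.15) = 15.3 m/s

15.3 m/s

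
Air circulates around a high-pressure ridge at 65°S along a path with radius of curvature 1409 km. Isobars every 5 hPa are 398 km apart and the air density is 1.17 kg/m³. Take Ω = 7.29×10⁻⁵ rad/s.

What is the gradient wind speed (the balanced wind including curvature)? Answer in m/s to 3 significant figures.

Coriolis parameter at 65°S:
f = 2Ω sin φ = 2 × 7.29×10⁻⁵ × sin 65° = 1.32×10⁻⁴ s⁻¹
Pressure gradient: |∂P/∂n| = 500 Pa / 398000 m = 1.26×10⁻³ Pa/m
Geostrophic speed: V_g = |∂P/∂n|/(fρ) = 1.26×10⁻³/(1.32×10⁻⁴ × 1.17) = 8.13 m/s
Around a high, pressure-gradient force acts outward with centrifugal, so Coriolis balances both:
fV = (1/ρ)|∂P/∂n| + V²/R  →  V² − fR·V + fR·V_g = 0
With fR = 1.32×10⁻⁴ × 1409×10³ m = 186 m/s:
V = [fR − √((fR)² − 4 fR V_g)]/2 = [186 − √(186² − 4×186×8.13)]/2 = 8.52 m/s
Supergeostrophic (V > V_g = 8.13 m/s), as expected around a high.

8.52 m/s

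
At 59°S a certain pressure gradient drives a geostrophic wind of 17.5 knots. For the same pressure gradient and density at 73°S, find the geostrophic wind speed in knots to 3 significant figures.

With the same pressure gradient and density, V_g ∝ 1/f ∝ 1/sin φ.
V₂ = V₁ · sin φ₁ / sin φ₂ = 17.5 × sin 59° / sin 73°
V₂ = 17.5 × 0.8572/0.9563 = 15.7 knots

15.7 knots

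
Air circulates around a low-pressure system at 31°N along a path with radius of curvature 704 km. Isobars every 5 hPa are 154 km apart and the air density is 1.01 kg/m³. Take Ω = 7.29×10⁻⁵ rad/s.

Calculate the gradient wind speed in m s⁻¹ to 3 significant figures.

28.0 m s⁻¹

Coriolis parameter at 31°N:
f = 2Ω sin φ = 2 × 7.29×10⁻⁵ × sin 31° = 7.51×10⁻⁵ s⁻¹
Pressure gradient: |∂P/∂n| = 500 Pa / 154000 m = 3.25×10⁻³ Pa/m
Geostrophic speed: V_g = |∂P/∂n|/(fρ) = 3.25×10⁻³/(7.51×10⁻⁵ × 1.01) = 42.8 m/s
Around a low, centrifugal force acts outward with Coriolis, so pressure-gradient force balances both:
(1/ρ)|∂P/∂n| = fV + V²/R  →  V² + fR·V − fR·V_g = 0
With fR = 7.51×10⁻⁵ × 704×10³ m = 52.9 m/s:
V = [−fR + √((fR)² + 4 fR V_g)]/2 = [−52.9 + √(52.9² + 4×52.9×42.8)]/2 = 28 m/s
Subgeostrophic (V < V_g = 42.8 m/s), as expected around a low.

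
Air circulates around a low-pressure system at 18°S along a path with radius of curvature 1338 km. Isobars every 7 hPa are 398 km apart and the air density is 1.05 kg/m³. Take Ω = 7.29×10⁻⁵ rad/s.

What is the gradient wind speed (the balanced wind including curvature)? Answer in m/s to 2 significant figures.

Coriolis parameter at 18°S:
f = 2Ω sin φ = 2 × 7.29×10⁻⁵ × sin 18° = 4.51×10⁻⁵ s⁻¹
Pressure gradient: |∂P/∂n| = 700 Pa / 398000 m = 1.76×10⁻³ Pa/m
Geostrophic speed: V_g = |∂P/∂n|/(fρ) = 1.76×10⁻³/(4.51×10⁻⁵ × 1.05) = 37.2 m/s
Around a low, centrifugal force acts outward with Coriolis, so pressure-gradient force balances both:
(1/ρ)|∂P/∂n| = fV + V²/R  →  V² + fR·V − fR·V_g = 0
With fR = 4.51×10⁻⁵ × 1338×10³ m = 60.3 m/s:
V = [−fR + √((fR)² + 4 fR V_g)]/2 = [−60.3 + √(60.3² + 4×60.3×37.2)]/2 = 26 m/s
Subgeostrophic (V < V_g = 37.2 m/s), as expected around a low.

26 m/s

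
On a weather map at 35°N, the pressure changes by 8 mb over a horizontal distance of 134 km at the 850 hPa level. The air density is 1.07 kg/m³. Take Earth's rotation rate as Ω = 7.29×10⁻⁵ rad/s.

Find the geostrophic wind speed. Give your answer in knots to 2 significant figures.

Coriolis parameter at 35°N:
f = 2Ω sin φ = 2 × 7.29×10⁻⁵ × sin 35° = 8.36×10⁻⁵ s⁻¹
Pressure gradient: |∂P/∂n| = 800 Pa / 134000 m = 5.97×10⁻³ Pa/m
Geostrophic balance (pressure-gradient force = Coriolis force):
V_g = (1/(fρ)) |∂P/∂n| = 5.97×10⁻³ / (8.36×10⁻⁵ × 1.07) = 66.7 m/s
Converting: 66.7 m/s × 1.944 = 130 knots

130 knots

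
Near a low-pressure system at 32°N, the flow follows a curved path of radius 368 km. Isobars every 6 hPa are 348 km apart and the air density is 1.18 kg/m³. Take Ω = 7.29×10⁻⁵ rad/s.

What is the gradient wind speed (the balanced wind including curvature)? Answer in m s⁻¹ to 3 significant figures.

13.0 m s⁻¹

Coriolis parameter at 32°N:
f = 2Ω sin φ = 2 × 7.29×10⁻⁵ × sin 32° = 7.73×10⁻⁵ s⁻¹
Pressure gradient: |∂P/∂n| = 600 Pa / 348000 m = 1.72×10⁻³ Pa/m
Geostrophic speed: V_g = |∂P/∂n|/(fρ) = 1.72×10⁻³/(7.73×10⁻⁵ × 1.18) = 18.9 m/s
Around a low, centrifugal force acts outward with Coriolis, so pressure-gradient force balances both:
(1/ρ)|∂P/∂n| = fV + V²/R  →  V² + fR·V − fR·V_g = 0
With fR = 7.73×10⁻⁵ × 368×10³ m = 28.4 m/s:
V = [−fR + √((fR)² + 4 fR V_g)]/2 = [−28.4 + √(28.4² + 4×28.4×18.9)]/2 = 13 m/s
Subgeostrophic (V < V_g = 18.9 m/s), as expected around a low.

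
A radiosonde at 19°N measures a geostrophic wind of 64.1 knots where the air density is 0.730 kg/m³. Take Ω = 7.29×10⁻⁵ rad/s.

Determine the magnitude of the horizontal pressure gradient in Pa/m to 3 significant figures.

1.14×10⁻³ Pa/m

Coriolis parameter at 19°N:
f = 2Ω sin φ = 2 × 7.29×10⁻⁵ × sin 19° = 4.75×10⁻⁵ s⁻¹
Wind speed in SI: 64.1 knots = 33.0 m/s
Geostrophic balance rearranged: |∂P/∂n| = f ρ V_g
|∂P/∂n| = 4.75×10⁻⁵ × 0.730 × 33.0 = 1.14×10⁻³ Pa/m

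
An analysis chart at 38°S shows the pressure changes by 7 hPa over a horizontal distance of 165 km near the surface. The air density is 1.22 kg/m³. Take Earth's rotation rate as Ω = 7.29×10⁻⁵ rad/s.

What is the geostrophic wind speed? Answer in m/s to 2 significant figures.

Coriolis parameter at 38°S:
f = 2Ω sin φ = 2 × 7.29×10⁻⁵ × sin 38° = 8.98×10⁻⁵ s⁻¹
Pressure gradient: |∂P/∂n| = 700 Pa / 165000 m = 4.24×10⁻³ Pa/m
Geostrophic balance (pressure-gradient force = Coriolis force):
V_g = (1/(fρ)) |∂P/∂n| = 4.24×10⁻³ / (8.98×10⁻⁵ × 1.22) = 38.7 m/s

39 m/s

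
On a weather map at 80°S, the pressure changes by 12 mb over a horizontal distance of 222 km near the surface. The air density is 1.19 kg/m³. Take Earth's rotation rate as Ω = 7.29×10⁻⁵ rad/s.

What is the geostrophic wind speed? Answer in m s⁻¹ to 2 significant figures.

32 m s⁻¹

Coriolis parameter at 80°S:
f = 2Ω sin φ = 2 × 7.29×10⁻⁵ × sin 80° = 1.44×10⁻⁴ s⁻¹
Pressure gradient: |∂P/∂n| = 1200 Pa / 222000 m = 5.41×10⁻³ Pa/m
Geostrophic balance (pressure-gradient force = Coriolis force):
V_g = (1/(fρ)) |∂P/∂n| = 5.41×10⁻³ / (1.44×10⁻⁴ × 1.19) = 31.6 m/s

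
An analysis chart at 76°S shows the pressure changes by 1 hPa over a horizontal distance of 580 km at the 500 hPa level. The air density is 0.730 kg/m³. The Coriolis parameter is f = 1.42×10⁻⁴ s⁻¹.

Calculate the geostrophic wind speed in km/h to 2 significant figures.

6.0 km/h

Pressure gradient: |∂P/∂n| = 100 Pa / 580000 m = 1.72×10⁻⁴ Pa/m
Geostrophic balance (pressure-gradient force = Coriolis force):
V_g = (1/(fρ)) |∂P/∂n| = 1.72×10⁻⁴ / (1.42×10⁻⁴ × 0.730) = 1.66 m/s
Converting: 1.66 m/s × 3.6 = 6.0 km/h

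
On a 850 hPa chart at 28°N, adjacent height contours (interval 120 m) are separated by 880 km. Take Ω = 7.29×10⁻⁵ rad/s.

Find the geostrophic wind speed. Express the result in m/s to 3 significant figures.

Coriolis parameter at 28°N:
f = 2Ω sin φ = 2 × 7.29×10⁻⁵ × sin 28° = 6.84×10⁻⁵ s⁻¹
Height gradient: |∂Z/∂n| = 120 m / 880000 m = 1.36×10⁻⁴
On a pressure surface, geostrophic balance gives V_g = (g/f)|∂Z/∂n|:
V_g = 9.81 × 1.36×10⁻⁴ / 6.84×10⁻⁵ = 19.5 m/s

19.5 m/s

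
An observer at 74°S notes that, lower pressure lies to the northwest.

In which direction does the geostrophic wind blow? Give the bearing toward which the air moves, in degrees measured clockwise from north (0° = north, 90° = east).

The pressure-gradient force points toward the northwest (bearing 315°).
Geostrophic balance: in the Southern Hemisphere the Coriolis force deflects motion to the left, so the geostrophic wind blows 90° to the left of the pressure-gradient force (low pressure on the right).
Rotating 315° by 90° counterclockwise gives 225° — the wind blows toward the southwest.

225°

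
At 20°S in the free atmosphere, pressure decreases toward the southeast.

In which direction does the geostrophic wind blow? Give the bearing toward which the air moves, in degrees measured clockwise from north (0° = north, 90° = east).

045°

The pressure-gradient force points toward the southeast (bearing 135°).
Geostrophic balance: in the Southern Hemisphere the Coriolis force deflects motion to the left, so the geostrophic wind blows 90° to the left of the pressure-gradient force (low pressure on the right).
Rotating 135° by 90° counterclockwise gives 045° — the wind blows toward the northeast.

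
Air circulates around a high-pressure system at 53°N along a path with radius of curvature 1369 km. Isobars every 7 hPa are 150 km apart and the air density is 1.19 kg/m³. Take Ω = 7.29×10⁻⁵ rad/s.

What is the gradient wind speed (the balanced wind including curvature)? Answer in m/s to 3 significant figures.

48.3 m/s

Coriolis parameter at 53°N:
f = 2Ω sin φ = 2 × 7.29×10⁻⁵ × sin 53° = 1.16×10⁻⁴ s⁻¹
Pressure gradient: |∂P/∂n| = 700 Pa / 150000 m = 4.67×10⁻³ Pa/m
Geostrophic speed: V_g = |∂P/∂n|/(fρ) = 4.67×10⁻³/(1.16×10⁻⁴ × 1.19) = 33.7 m/s
Around a high, pressure-gradient force acts outward with centrifugal, so Coriolis balances both:
fV = (1/ρ)|∂P/∂n| + V²/R  →  V² − fR·V + fR·V_g = 0
With fR = 1.16×10⁻⁴ × 1369×10³ m = 159 m/s:
V = [fR − √((fR)² − 4 fR V_g)]/2 = [159 − √(159² − 4×159×33.7)]/2 = 48.3 m/s
Supergeostrophic (V > V_g = 33.7 m/s), as expected around a high.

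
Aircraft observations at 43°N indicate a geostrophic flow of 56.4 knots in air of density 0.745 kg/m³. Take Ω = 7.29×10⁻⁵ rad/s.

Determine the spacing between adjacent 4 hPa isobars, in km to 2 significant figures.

190 km

Coriolis parameter at 43°N:
f = 2Ω sin φ = 2 × 7.29×10⁻⁵ × sin 43° = 9.94×10⁻⁵ s⁻¹
Wind speed in SI: 56.4 knots = 29.0 m/s
Geostrophic balance rearranged: |∂P/∂n| = f ρ V_g
|∂P/∂n| = 9.94×10⁻⁵ × 0.745 × 29.0 = 2.15×10⁻³ Pa/m
Isobar spacing: Δn = ΔP/|∂P/∂n| = 400 Pa / 2.15×10⁻³ Pa/m = 186100 m ≈ 190 km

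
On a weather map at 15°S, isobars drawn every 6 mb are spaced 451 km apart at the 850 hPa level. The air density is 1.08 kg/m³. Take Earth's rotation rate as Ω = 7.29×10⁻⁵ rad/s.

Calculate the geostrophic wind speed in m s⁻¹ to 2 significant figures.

Coriolis parameter at 15°S:
f = 2Ω sin φ = 2 × 7.29×10⁻⁵ × sin 15° = 3.77×10⁻⁵ s⁻¹
Pressure gradient: |∂P/∂n| = 600 Pa / 451000 m = 1.33×10⁻³ Pa/m
Geostrophic balance (pressure-gradient force = Coriolis force):
V_g = (1/(fρ)) |∂P/∂n| = 1.33×10⁻³ / (3.77×10⁻⁵ × 1.08) = 32.6 m/s

33 m s⁻¹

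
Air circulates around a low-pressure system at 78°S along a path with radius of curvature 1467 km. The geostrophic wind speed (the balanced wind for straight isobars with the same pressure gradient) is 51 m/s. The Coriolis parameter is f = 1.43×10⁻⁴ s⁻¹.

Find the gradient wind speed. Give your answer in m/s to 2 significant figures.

42 m/s

Around a low, centrifugal force acts outward with Coriolis, so pressure-gradient force balances both:
(1/ρ)|∂P/∂n| = fV + V²/R  →  V² + fR·V − fR·V_g = 0
With fR = 1.43×10⁻⁴ × 1467×10³ m = 210 m/s:
V = [−fR + √((fR)² + 4 fR V_g)]/2 = [−210 + √(210² + 4×210×51)]/2 = 42.4 m/s
Subgeostrophic (V < V_g = 51 m/s), as expected around a low.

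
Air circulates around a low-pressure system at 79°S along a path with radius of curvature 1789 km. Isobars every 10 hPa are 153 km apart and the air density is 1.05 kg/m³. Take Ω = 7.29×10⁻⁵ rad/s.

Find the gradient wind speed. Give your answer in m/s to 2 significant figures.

38 m/s

Coriolis parameter at 79°S:
f = 2Ω sin φ = 2 × 7.29×10⁻⁵ × sin 79° = 1.43×10⁻⁴ s⁻¹
Pressure gradient: |∂P/∂n| = 1000 Pa / 153000 m = 6.54×10⁻³ Pa/m
Geostrophic speed: V_g = |∂P/∂n|/(fρ) = 6.54×10⁻³/(1.43×10⁻⁴ × 1.05) = 43.5 m/s
Around a low, centrifugal force acts outward with Coriolis, so pressure-gradient force balances both:
(1/ρ)|∂P/∂n| = fV + V²/R  →  V² + fR·V − fR·V_g = 0
With fR = 1.43×10⁻⁴ × 1789×10³ m = 256 m/s:
V = [−fR + √((fR)² + 4 fR V_g)]/2 = [−256 + √(256² + 4×256×43.5)]/2 = 37.9 m/s
Subgeostrophic (V < V_g = 43.5 m/s), as expected around a low.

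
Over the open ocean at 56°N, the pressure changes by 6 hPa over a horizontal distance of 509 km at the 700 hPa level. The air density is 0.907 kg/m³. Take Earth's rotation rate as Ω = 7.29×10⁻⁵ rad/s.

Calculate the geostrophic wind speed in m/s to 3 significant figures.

10.8 m/s

Coriolis parameter at 56°N:
f = 2Ω sin φ = 2 × 7.29×10⁻⁵ × sin 56° = 1.21×10⁻⁴ s⁻¹
Pressure gradient: |∂P/∂n| = 600 Pa / 509000 m = 1.18×10⁻³ Pa/m
Geostrophic balance (pressure-gradient force = Coriolis force):
V_g = (1/(fρ)) |∂P/∂n| = 1.18×10⁻³ / (1.21×10⁻⁴ × 0.907) = 10.8 m/s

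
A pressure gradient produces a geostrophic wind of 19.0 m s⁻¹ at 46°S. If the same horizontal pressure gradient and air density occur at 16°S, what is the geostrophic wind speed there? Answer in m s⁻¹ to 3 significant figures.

With the same pressure gradient and density, V_g ∝ 1/f ∝ 1/sin φ.
V₂ = V₁ · sin φ₁ / sin φ₂ = 19.0 × sin 46° / sin 16°
V₂ = 19.0 × 0.7193/0.2756 = 49.6 m s⁻¹

49.6 m s⁻¹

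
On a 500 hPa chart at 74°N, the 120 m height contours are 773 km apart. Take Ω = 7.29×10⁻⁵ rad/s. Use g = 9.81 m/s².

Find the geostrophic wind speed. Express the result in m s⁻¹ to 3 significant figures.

10.9 m s⁻¹

Coriolis parameter at 74°N:
f = 2Ω sin φ = 2 × 7.29×10⁻⁵ × sin 74° = 1.40×10⁻⁴ s⁻¹
Height gradient: |∂Z/∂n| = 120 m / 773000 m = 1.55×10⁻⁴
On a pressure surface, geostrophic balance gives V_g = (g/f)|∂Z/∂n|:
V_g = 9.81 × 1.55×10⁻⁴ / 1.40×10⁻⁴ = 10.9 m/s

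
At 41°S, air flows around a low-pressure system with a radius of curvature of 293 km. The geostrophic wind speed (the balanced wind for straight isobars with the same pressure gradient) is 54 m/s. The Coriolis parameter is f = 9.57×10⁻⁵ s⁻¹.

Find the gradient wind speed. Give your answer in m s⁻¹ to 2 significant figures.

Around a low, centrifugal force acts outward with Coriolis, so pressure-gradient force balances both:
(1/ρ)|∂P/∂n| = fV + V²/R  →  V² + fR·V − fR·V_g = 0
With fR = 9.57×10⁻⁵ × 293×10³ m = 28.0 m/s:
V = [−fR + √((fR)² + 4 fR V_g)]/2 = [−28.0 + √(28.0² + 4×28.0×54)]/2 = 27.3 m/s
Subgeostrophic (V < V_g = 54 m/s), as expected around a low.

27 m s⁻¹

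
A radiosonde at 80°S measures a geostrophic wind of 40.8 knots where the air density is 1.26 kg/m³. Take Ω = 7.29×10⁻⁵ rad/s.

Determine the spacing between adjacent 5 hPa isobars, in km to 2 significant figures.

130 km

Coriolis parameter at 80°S:
f = 2Ω sin φ = 2 × 7.29×10⁻⁵ × sin 80° = 1.44×10⁻⁴ s⁻¹
Wind speed in SI: 40.8 knots = 21.0 m/s
Geostrophic balance rearranged: |∂P/∂n| = f ρ V_g
|∂P/∂n| = 1.44×10⁻⁴ × 1.26 × 21.0 = 3.80×10⁻³ Pa/m
Isobar spacing: Δn = ΔP/|∂P/∂n| = 500 Pa / 3.80×10⁻³ Pa/m = 131672 m ≈ 130 km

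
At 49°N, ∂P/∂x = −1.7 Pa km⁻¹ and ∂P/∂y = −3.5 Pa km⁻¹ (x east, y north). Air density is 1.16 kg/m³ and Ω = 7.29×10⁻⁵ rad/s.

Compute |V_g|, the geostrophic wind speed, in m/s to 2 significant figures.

Coriolis parameter at 49°N:
f = 2Ω sin φ = 2 × 7.29×10⁻⁵ × sin 49° = 1.10×10⁻⁴ s⁻¹
Component geostrophic relations (x east, y north):
u_g = −(1/(fρ)) ∂P/∂y,  v_g = (1/(fρ)) ∂P/∂x
u_g = −(−3.5×10⁻³)/(1.10×10⁻⁴ × 1.16) = 27.4 m/s;  v_g = (−1.7×10⁻³)/(1.10×10⁻⁴ × 1.16) = −13.3 m/s
|V_g| = √(u_g² + v_g²) = 30.5 m/s

30 m/s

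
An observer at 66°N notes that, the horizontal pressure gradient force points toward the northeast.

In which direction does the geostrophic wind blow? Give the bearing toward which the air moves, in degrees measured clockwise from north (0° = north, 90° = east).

135°

The pressure-gradient force points toward the northeast (bearing 045°).
Geostrophic balance: in the Northern Hemisphere the Coriolis force deflects motion to the right, so the geostrophic wind blows 90° to the right of the pressure-gradient force (low pressure on the left).
Rotating 045° by 90° clockwise gives 135° — the wind blows toward the southeast.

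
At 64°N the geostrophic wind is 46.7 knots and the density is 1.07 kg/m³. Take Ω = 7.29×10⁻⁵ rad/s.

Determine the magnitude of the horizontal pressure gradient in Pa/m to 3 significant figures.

3.37×10⁻³ Pa/m

Coriolis parameter at 64°N:
f = 2Ω sin φ = 2 × 7.29×10⁻⁵ × sin 64° = 1.31×10⁻⁴ s⁻¹
Wind speed in SI: 46.7 knots = 24.0 m/s
Geostrophic balance rearranged: |∂P/∂n| = f ρ V_g
|∂P/∂n| = 1.31×10⁻⁴ × 1.07 × 24.0 = 3.37×10⁻³ Pa/m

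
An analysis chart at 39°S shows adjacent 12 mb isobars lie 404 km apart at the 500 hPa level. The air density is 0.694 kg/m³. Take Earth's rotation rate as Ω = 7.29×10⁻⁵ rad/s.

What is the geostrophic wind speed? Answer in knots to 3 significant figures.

Coriolis parameter at 39°S:
f = 2Ω sin φ = 2 × 7.29×10⁻⁵ × sin 39° = 9.18×10⁻⁵ s⁻¹
Pressure gradient: |∂P/∂n| = 1200 Pa / 404000 m = 2.97×10⁻³ Pa/m
Geostrophic balance (pressure-gradient force = Coriolis force):
V_g = (1/(fρ)) |∂P/∂n| = 2.97×10⁻³ / (9.18×10⁻⁵ × 0.694) = 46.6 m/s
Converting: 46.6 m/s × 1.944 = 90.7 knots

90.7 knots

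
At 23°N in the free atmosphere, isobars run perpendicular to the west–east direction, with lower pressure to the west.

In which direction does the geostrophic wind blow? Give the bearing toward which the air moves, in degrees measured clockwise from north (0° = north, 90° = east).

000°

The pressure-gradient force points toward the west (bearing 270°).
Geostrophic balance: in the Northern Hemisphere the Coriolis force deflects motion to the right, so the geostrophic wind blows 90° to the right of the pressure-gradient force (low pressure on the left).
Rotating 270° by 90° clockwise gives 000° — the wind blows toward the north.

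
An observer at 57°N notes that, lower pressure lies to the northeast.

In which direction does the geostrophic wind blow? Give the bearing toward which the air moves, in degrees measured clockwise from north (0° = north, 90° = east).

The pressure-gradient force points toward the northeast (bearing 045°).
Geostrophic balance: in the Northern Hemisphere the Coriolis force deflects motion to the right, so the geostrophic wind blows 90° to the right of the pressure-gradient force (low pressure on the left).
Rotating 045° by 90° clockwise gives 135° — the wind blows toward the southeast.

135°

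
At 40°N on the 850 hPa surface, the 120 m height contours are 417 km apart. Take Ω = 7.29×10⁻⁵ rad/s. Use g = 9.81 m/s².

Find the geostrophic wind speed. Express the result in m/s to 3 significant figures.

30.1 m/s

Coriolis parameter at 40°N:
f = 2Ω sin φ = 2 × 7.29×10⁻⁵ × sin 40° = 9.37×10⁻⁵ s⁻¹
Height gradient: |∂Z/∂n| = 120 m / 417000 m = 2.88×10⁻⁴
On a pressure surface, geostrophic balance gives V_g = (g/f)|∂Z/∂n|:
V_g = 9.81 × 2.88×10⁻⁴ / 9.37×10⁻⁵ = 30.1 m/s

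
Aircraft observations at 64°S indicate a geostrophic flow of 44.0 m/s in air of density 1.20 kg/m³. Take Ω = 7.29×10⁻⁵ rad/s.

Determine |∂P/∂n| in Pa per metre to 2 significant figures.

6.9×10⁻³ Pa/m

Coriolis parameter at 64°S:
f = 2Ω sin φ = 2 × 7.29×10⁻⁵ × sin 64° = 1.31×10⁻⁴ s⁻¹
Geostrophic balance rearranged: |∂P/∂n| = f ρ V_g
|∂P/∂n| = 1.31×10⁻⁴ × 1.20 × 44.0 = 6.92×10⁻³ Pa/m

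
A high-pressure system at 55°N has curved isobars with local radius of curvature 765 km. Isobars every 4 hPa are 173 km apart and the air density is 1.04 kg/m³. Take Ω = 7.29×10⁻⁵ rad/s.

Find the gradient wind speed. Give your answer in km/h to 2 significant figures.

94 km/h

Coriolis parameter at 55°N:
f = 2Ω sin φ = 2 × 7.29×10⁻⁵ × sin 55° = 1.19×10⁻⁴ s⁻¹
Pressure gradient: |∂P/∂n| = 400 Pa / 173000 m = 2.31×10⁻³ Pa/m
Geostrophic speed: V_g = |∂P/∂n|/(fρ) = 2.31×10⁻³/(1.19×10⁻⁴ × 1.04) = 18.6 m/s
Around a high, pressure-gradient force acts outward with centrifugal, so Coriolis balances both:
fV = (1/ρ)|∂P/∂n| + V²/R  →  V² − fR·V + fR·V_g = 0
With fR = 1.19×10⁻⁴ × 765×10³ m = 91.4 m/s:
V = [fR − √((fR)² − 4 fR V_g)]/2 = [91.4 − √(91.4² − 4×91.4×18.6)]/2 = 26 m/s
Supergeostrophic (V > V_g = 18.6 m/s), as expected around a high.
Converting: 26 m/s × 3.6 = 94 km/h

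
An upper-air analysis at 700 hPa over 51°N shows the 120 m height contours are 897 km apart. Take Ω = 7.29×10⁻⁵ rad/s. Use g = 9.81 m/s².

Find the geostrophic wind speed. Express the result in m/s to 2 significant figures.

12 m/s

Coriolis parameter at 51°N:
f = 2Ω sin φ = 2 × 7.29×10⁻⁵ × sin 51° = 1.13×10⁻⁴ s⁻¹
Height gradient: |∂Z/∂n| = 120 m / 897000 m = 1.34×10⁻⁴
On a pressure surface, geostrophic balance gives V_g = (g/f)|∂Z/∂n|:
V_g = 9.81 × 1.34×10⁻⁴ / 1.13×10⁻⁴ = 11.6 m/s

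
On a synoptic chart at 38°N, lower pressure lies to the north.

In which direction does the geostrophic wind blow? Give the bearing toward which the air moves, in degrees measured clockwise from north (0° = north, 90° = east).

The pressure-gradient force points toward the north (bearing 000°).
Geostrophic balance: in the Northern Hemisphere the Coriolis force deflects motion to the right, so the geostrophic wind blows 90° to the right of the pressure-gradient force (low pressure on the left).
Rotating 000° by 90° clockwise gives 090° — the wind blows toward the east.

090°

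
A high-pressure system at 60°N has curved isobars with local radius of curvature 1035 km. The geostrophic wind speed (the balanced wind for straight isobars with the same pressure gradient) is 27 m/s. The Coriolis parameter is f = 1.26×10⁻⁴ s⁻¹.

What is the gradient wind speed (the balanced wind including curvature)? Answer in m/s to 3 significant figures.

38.2 m/s

Around a high, pressure-gradient force acts outward with centrifugal, so Coriolis balances both:
fV = (1/ρ)|∂P/∂n| + V²/R  →  V² − fR·V + fR·V_g = 0
With fR = 1.26×10⁻⁴ × 1035×10³ m = 130 m/s:
V = [fR − √((fR)² − 4 fR V_g)]/2 = [130 − √(130² − 4×130×27)]/2 = 38.2 m/s
Supergeostrophic (V > V_g = 27 m/s), as expected around a high.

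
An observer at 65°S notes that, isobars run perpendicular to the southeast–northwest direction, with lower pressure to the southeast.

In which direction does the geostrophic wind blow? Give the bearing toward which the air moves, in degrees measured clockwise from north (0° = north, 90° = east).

045°

The pressure-gradient force points toward the southeast (bearing 135°).
Geostrophic balance: in the Southern Hemisphere the Coriolis force deflects motion to the left, so the geostrophic wind blows 90° to the left of the pressure-gradient force (low pressure on the right).
Rotating 135° by 90° counterclockwise gives 045° — the wind blows toward the northeast.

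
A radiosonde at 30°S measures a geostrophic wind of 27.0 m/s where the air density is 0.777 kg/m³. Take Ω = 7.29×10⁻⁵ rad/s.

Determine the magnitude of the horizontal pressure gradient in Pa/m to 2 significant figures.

1.5×10⁻³ Pa/m

Coriolis parameter at 30°S:
f = 2Ω sin φ = 2 × 7.29×10⁻⁵ × sin 30° = 7.29×10⁻⁵ s⁻¹
Geostrophic balance rearranged: |∂P/∂n| = f ρ V_g
|∂P/∂n| = 7.29×10⁻⁵ × 0.777 × 27.0 = 1.53×10⁻³ Pa/m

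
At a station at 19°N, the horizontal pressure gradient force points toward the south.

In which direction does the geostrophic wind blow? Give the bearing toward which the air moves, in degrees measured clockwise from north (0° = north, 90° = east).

The pressure-gradient force points toward the south (bearing 180°).
Geostrophic balance: in the Northern Hemisphere the Coriolis force deflects motion to the right, so the geostrophic wind blows 90° to the right of the pressure-gradient force (low pressure on the left).
Rotating 180° by 90° clockwise gives 270° — the wind blows toward the west.

270°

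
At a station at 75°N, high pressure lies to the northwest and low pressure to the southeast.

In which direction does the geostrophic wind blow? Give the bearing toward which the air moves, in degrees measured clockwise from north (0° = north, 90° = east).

The pressure-gradient force points toward the southeast (bearing 135°).
Geostrophic balance: in the Northern Hemisphere the Coriolis force deflects motion to the right, so the geostrophic wind blows 90° to the right of the pressure-gradient force (low pressure on the left).
Rotating 135° by 90° clockwise gives 225° — the wind blows toward the southwest.

225°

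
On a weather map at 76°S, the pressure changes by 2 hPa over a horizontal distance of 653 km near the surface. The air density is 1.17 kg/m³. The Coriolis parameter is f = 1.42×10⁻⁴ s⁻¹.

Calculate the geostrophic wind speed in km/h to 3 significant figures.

Pressure gradient: |∂P/∂n| = 200 Pa / 653000 m = 3.06×10⁻⁴ Pa/m
Geostrophic balance (pressure-gradient force = Coriolis force):
V_g = (1/(fρ)) |∂P/∂n| = 3.06×10⁻⁴ / (1.42×10⁻⁴ × 1.17) = 1.84 m/s
Converting: 1.84 m/s × 3.6 = 6.64 km/h

6.64 km/h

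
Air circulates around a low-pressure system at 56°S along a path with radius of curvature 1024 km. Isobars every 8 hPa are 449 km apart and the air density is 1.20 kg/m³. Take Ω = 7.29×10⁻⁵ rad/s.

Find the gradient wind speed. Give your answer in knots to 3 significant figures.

21.9 knots

Coriolis parameter at 56°S:
f = 2Ω sin φ = 2 × 7.29×10⁻⁵ × sin 56° = 1.21×10⁻⁴ s⁻¹
Pressure gradient: |∂P/∂n| = 800 Pa / 449000 m = 1.78×10⁻³ Pa/m
Geostrophic speed: V_g = |∂P/∂n|/(fρ) = 1.78×10⁻³/(1.21×10⁻⁴ × 1.20) = 12.3 m/s
Around a low, centrifugal force acts outward with Coriolis, so pressure-gradient force balances both:
(1/ρ)|∂P/∂n| = fV + V²/R  →  V² + fR·V − fR·V_g = 0
With fR = 1.21×10⁻⁴ × 1024×10³ m = 124 m/s:
V = [−fR + √((fR)² + 4 fR V_g)]/2 = [−124 + √(124² + 4×124×12.3)]/2 = 11.3 m/s
Subgeostrophic (V < V_g = 12.3 m/s), as expected around a low.
Converting: 11.3 m/s × 1.944 = 21.9 knots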